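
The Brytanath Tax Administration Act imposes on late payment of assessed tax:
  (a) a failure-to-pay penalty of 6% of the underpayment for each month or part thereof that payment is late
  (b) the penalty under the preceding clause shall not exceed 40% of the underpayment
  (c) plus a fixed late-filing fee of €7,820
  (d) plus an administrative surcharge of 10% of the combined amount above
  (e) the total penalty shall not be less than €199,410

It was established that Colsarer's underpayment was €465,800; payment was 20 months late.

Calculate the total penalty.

Accrued rate: 6% × 20 = 120%, capped at 40% → 40%
Failure-to-pay penalty: 40% of €465,800 = €186,320
Penalty before surcharge: €186,320 + €7,820 = €194,140
Administrative surcharge: 10% of €194,140 = €19,414
Total penalty: €194,140 + €19,414 = €213,554
Minimum €199,410: €213,554 meets the minimum, no increase.

€213,554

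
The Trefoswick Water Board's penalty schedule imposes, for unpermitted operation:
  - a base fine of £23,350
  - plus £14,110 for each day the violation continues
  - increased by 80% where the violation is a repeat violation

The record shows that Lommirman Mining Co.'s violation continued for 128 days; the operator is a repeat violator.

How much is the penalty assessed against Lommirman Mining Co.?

Per-day component: 128 × £14,110 = £1,806,080
Base plus per-day: £23,350 + £1,806,080 = £1,829,430
Enhancement: 80% of £1,829,430 = £1,463,544
Enhanced fine: £1,829,430 + £1,463,544 = £3,292,974

£3,292,974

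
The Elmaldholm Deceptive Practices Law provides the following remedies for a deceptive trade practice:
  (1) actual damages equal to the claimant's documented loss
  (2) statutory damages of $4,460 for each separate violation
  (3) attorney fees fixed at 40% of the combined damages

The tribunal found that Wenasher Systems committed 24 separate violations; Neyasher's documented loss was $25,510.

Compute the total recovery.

Total recovery: $185,570

Statutory damages: 24 × $4,460 = $107,040
Combined damages: $25,510 + $107,040 = $132,550
Attorney fees: 40% of $132,550 = $53,020
Total recovery: $132,550 + $53,020 = $185,570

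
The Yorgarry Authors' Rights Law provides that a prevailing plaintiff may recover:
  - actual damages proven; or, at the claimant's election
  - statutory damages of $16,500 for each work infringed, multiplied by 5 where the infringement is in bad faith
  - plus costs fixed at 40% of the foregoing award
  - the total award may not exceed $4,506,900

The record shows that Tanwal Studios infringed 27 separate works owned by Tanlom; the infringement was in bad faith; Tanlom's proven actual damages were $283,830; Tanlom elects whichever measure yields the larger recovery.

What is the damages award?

Statutory damages: 27 × $16,500 = $445,500
Multiplied by 5: 5 × $445,500 = $2,227,500
Greater of actual damages ($283,830) or enhanced statutory damages ($2,227,500): $2,227,500
Costs: 40% of $2,227,500 = $891,000
Award plus costs: $2,227,500 + $891,000 = $3,118,500
Cap at $4,506,900: $3,118,500 is within the cap, no reduction.

$3,118,500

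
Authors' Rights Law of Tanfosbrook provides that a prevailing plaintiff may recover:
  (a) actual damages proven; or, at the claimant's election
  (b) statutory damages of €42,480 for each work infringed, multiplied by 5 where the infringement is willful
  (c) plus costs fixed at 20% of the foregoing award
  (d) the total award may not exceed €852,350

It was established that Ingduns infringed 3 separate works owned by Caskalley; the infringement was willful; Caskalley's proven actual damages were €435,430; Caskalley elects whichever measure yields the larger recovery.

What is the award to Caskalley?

Statutory damages: 3 × €42,480 = €127,440
Multiplied by 5: 5 × €127,440 = €637,200
Greater of actual damages (€435,430) or enhanced statutory damages (€637,200): €637,200
Costs: 20% of €637,200 = €127,440
Award plus costs: €637,200 + €127,440 = €764,640
Cap at €852,350: €764,640 is within the cap, no reduction.

€764,640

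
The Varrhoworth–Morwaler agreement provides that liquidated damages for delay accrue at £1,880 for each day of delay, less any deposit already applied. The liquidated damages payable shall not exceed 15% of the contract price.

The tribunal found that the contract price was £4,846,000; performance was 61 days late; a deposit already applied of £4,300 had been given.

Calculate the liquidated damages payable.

£110,380

Per-day damages: 61 × £1,880 = £114,680
Less deposit already applied: £114,680 − £4,300 = £110,380
Cap: 15% of £4,846,000 = £726,900
Cap at £726,900: £110,380 is within the cap, no reduction.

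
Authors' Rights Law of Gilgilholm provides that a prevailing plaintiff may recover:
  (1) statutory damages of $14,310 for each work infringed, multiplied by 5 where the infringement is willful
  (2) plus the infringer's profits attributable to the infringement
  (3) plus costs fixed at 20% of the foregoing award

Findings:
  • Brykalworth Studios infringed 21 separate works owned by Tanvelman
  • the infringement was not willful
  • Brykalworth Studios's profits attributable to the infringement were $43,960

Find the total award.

$413,364

Statutory damages: 21 × $14,310 = $300,510
Infringement not willful: no ×5 enhancement.
Combined award: $300,510 + $43,960 = $344,470
Costs: 20% of $344,470 = $68,894
Award plus costs: $344,470 + $68,894 = $413,364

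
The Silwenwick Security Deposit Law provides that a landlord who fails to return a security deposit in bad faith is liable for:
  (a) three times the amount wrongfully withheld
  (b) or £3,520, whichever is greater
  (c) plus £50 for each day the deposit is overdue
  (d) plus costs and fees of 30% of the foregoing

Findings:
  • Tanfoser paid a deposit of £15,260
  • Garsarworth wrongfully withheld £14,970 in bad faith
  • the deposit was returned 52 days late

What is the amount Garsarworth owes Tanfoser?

Recovery: £61,763

Trebled: 3 × £14,970 = £44,910
Minimum £3,520: £44,910 meets the minimum, no increase.
Late-return penalty: 52 × £50 = £2,600
Damages plus late penalty: £44,910 + £2,600 = £47,510
Costs and fees: 30% of £47,510 = £14,253
Total recovery: £47,510 + £14,253 = £61,763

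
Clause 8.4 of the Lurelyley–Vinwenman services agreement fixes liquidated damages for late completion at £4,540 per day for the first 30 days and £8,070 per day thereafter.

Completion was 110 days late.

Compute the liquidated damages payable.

First 30 days: 30 × £4,540 = £136,200
Remaining days: (110 − 30) × £8,070 = £645,600
Accrued per-day damages: £136,200 + £645,600 = £781,800

£781,800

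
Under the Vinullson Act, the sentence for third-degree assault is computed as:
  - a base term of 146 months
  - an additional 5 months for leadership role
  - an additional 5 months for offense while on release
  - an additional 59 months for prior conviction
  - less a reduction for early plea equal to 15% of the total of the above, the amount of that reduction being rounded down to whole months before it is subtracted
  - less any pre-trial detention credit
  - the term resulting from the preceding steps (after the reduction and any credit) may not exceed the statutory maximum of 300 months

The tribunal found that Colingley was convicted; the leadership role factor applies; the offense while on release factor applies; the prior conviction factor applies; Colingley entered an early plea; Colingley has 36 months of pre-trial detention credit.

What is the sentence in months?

Sentence: 147 months

Leadership role enhancement: +5 months
Offense while on release enhancement: +5 months
Prior conviction enhancement: +59 months
Adjusted term: 146 months + 5 months + 5 months + 59 months = 215 months
Early plea reduction: 15% of 215 months = 32 months (rounded down)
After reduction: 215 − 32 = 183 months
Less pre-trial detention credit: 183 months − 36 months = 147 months
Cap at 300 months: 147 months is within the cap, no reduction.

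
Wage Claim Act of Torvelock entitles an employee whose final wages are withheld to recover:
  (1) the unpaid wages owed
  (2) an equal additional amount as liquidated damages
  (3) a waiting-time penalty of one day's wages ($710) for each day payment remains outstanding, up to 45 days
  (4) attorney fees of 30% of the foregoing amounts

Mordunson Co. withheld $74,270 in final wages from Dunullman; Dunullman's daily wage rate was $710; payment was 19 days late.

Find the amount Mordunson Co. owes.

Total award: $210,639

Liquidated damages (equal amount): $74,270
Penalty days: min(19, 45) = 19
Waiting-time penalty: 19 × $710 = $13,490
Subtotal: $74,270 + $74,270 + $13,490 = $162,030
Attorney fees: 30% of $162,030 = $48,609
Total award: $162,030 + $48,609 = $210,639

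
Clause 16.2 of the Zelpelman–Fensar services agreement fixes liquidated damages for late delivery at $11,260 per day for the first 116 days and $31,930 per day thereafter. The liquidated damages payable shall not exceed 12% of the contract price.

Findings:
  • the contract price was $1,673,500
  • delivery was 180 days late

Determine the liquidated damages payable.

First 116 days: 116 × $11,260 = $1,306,160
Remaining days: (180 − 116) × $31,930 = $2,043,520
Accrued per-day damages: $1,306,160 + $2,043,520 = $3,349,680
Cap: 12% of $1,673,500 = $200,820
Cap at $200,820: $3,349,680 exceeds the cap → $200,820

Liquidated damages: $200,820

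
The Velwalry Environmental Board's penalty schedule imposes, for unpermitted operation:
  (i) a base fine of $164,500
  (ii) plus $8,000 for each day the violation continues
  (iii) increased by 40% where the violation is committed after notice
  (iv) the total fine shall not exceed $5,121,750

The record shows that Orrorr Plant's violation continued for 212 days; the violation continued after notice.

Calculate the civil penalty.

Per-day component: 212 × $8,000 = $1,696,000
Base plus per-day: $164,500 + $1,696,000 = $1,860,500
Enhancement: 40% of $1,860,500 = $744,200
Enhanced fine: $1,860,500 + $744,200 = $2,604,700
Cap at $5,121,750: $2,604,700 is within the cap, no reduction.

$2,604,700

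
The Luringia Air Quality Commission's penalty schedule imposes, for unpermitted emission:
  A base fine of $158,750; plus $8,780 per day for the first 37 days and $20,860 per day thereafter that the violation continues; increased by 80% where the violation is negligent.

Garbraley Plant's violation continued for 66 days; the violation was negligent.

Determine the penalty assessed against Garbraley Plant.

First 37 days: 37 × $8,780 = $324,860
Remaining days: (66 − 37) × $20,860 = $604,940
Per-day component: $324,860 + $604,940 = $929,800
Base plus per-day: $158,750 + $929,800 = $1,088,550
Enhancement: 80% of $1,088,550 = $870,840
Enhanced fine: $1,088,550 + $870,840 = $1,959,390

$1,959,390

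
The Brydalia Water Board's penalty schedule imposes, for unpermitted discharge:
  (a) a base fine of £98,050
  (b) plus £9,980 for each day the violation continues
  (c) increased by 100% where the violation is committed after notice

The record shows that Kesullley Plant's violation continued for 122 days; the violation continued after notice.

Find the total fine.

£2,631,220

Per-day component: 122 × £9,980 = £1,217,560
Base plus per-day: £98,050 + £1,217,560 = £1,315,610
Enhancement: 100% of £1,315,610 = £1,315,610
Enhanced fine: £1,315,610 + £1,315,610 = £2,631,220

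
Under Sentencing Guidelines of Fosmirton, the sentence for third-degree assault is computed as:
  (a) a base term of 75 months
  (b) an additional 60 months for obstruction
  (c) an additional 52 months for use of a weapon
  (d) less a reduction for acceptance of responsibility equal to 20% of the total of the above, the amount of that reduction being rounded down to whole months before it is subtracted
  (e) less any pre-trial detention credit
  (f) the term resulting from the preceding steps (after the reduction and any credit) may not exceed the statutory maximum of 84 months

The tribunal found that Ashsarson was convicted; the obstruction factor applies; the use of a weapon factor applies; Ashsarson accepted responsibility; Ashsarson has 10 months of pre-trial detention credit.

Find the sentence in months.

84 months

Obstruction enhancement: +60 months
Use of a weapon enhancement: +52 months
Adjusted term: 75 months + 60 months + 52 months = 187 months
Acceptance of responsibility reduction: 20% of 187 months = 37 months (rounded down)
After reduction: 187 − 37 = 150 months
Less pre-trial detention credit: 150 months − 10 months = 140 months
Cap at 84 months: 140 months exceeds the cap → 84 months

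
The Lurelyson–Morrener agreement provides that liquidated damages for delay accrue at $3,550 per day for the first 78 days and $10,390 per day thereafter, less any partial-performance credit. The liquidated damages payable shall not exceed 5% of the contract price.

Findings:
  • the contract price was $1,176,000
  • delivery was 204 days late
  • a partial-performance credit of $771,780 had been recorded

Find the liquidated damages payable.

First 78 days: 78 × $3,550 = $276,900
Remaining days: (204 − 78) × $10,390 = $1,309,140
Accrued per-day damages: $276,900 + $1,309,140 = $1,586,040
Less partial-performance credit: $1,586,040 − $771,780 = $814,260
Cap: 5% of $1,176,000 = $58,800
Cap at $58,800: $814,260 exceeds the cap → $58,800

$58,800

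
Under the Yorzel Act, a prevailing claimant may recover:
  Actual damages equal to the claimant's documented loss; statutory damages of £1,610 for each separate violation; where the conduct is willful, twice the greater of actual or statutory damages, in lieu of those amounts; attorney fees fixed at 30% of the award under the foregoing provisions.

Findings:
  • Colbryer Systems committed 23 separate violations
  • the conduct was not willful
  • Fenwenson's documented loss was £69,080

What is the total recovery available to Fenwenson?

£137,943

Statutory damages: 23 × £1,610 = £37,030
Conduct not willful: the in-lieu enhancement does not apply.
Actual plus statutory damages: £69,080 + £37,030 = £106,110
Attorney fees: 30% of £106,110 = £31,833
Total recovery: £106,110 + £31,833 = £137,943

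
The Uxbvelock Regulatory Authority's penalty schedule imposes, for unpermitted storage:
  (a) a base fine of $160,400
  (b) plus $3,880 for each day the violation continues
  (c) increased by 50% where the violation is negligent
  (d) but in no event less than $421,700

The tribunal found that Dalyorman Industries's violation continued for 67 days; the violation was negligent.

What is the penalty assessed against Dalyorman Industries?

Per-day component: 67 × $3,880 = $259,960
Base plus per-day: $160,400 + $259,960 = $420,360
Enhancement: 50% of $420,360 = $210,180
Enhanced fine: $420,360 + $210,180 = $630,540
Minimum $421,700: $630,540 meets the minimum, no increase.

$630,540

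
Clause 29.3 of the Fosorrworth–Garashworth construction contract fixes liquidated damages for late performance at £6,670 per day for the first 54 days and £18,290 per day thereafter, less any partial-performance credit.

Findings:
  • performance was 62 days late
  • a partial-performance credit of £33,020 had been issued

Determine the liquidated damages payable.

First 54 days: 54 × £6,670 = £360,180
Remaining days: (62 − 54) × £18,290 = £146,320
Accrued per-day damages: £360,180 + £146,320 = £506,500
Less partial-performance credit: £506,500 − £33,020 = £473,480

Liquidated damages: £473,480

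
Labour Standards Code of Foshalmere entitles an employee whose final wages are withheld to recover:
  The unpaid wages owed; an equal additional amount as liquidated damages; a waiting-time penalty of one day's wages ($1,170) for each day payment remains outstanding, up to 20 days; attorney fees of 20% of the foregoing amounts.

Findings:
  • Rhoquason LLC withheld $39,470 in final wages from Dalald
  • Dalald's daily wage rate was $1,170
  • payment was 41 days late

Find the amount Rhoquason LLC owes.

Liquidated damages (equal amount): $39,470
Penalty days: min(41, 20) = 20
Waiting-time penalty: 20 × $1,170 = $23,400
Subtotal: $39,470 + $39,470 + $23,400 = $102,340
Attorney fees: 20% of $102,340 = $20,468
Total award: $102,340 + $20,468 = $122,808

$122,808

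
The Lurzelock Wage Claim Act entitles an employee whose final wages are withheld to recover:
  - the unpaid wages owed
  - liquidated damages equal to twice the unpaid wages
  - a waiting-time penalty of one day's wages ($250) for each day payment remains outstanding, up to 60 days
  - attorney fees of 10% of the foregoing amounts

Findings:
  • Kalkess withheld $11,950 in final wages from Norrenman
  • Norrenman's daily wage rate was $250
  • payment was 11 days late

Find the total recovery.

Doubled: 2 × $11,950 = $23,900
Penalty days: min(11, 60) = 11
Waiting-time penalty: 11 × $250 = $2,750
Subtotal: $11,950 + $23,900 + $2,750 = $38,600
Attorney fees: 10% of $38,600 = $3,860
Total award: $38,600 + $3,860 = $42,460

$42,460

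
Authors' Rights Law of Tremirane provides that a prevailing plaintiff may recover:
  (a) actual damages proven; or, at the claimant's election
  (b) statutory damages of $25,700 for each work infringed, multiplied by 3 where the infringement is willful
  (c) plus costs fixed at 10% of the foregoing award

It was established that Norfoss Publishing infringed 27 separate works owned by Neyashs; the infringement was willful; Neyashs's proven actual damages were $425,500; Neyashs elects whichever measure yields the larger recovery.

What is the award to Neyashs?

Statutory damages: 27 × $25,700 = $693,900
Trebled: 3 × $693,900 = $2,081,700
Greater of actual damages ($425,500) or enhanced statutory damages ($2,081,700): $2,081,700
Costs: 10% of $2,081,700 = $208,170
Award plus costs: $2,081,700 + $208,170 = $2,289,870

Award: $2,289,870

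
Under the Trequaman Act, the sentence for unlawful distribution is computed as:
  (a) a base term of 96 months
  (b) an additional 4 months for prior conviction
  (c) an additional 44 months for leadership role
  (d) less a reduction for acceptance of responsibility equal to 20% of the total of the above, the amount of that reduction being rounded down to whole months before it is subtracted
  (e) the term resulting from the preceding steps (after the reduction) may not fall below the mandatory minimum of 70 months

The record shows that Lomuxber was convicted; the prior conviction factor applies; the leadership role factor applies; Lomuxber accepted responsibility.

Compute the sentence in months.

Prior conviction enhancement: +4 months
Leadership role enhancement: +44 months
Adjusted term: 96 months + 4 months + 44 months = 144 months
Acceptance of responsibility reduction: 20% of 144 months = 28 months (rounded down)
After reduction: 144 − 28 = 116 months
Minimum 70 months: 116 months meets the minimum, no increase.

116 months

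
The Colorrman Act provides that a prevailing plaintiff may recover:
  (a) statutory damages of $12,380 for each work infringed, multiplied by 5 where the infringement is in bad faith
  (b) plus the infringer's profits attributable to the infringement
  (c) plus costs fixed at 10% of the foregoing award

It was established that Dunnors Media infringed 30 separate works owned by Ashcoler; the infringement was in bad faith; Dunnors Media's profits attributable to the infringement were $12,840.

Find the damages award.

Statutory damages: 30 × $12,380 = $371,400
Multiplied by 5: 5 × $371,400 = $1,857,000
Combined award: $1,857,000 + $12,840 = $1,869,840
Costs: 10% of $1,869,840 = $186,984
Award plus costs: $1,869,840 + $186,984 = $2,056,824

$2,056,824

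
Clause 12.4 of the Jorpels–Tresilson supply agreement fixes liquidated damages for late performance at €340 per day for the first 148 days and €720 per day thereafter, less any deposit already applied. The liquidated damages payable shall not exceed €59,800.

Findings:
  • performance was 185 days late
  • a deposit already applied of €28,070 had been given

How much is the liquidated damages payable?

€48,890

First 148 days: 148 × €340 = €50,320
Remaining days: (185 − 148) × €720 = €26,640
Accrued per-day damages: €50,320 + €26,640 = €76,960
Less deposit already applied: €76,960 − €28,070 = €48,890
Cap at €59,800: €48,890 is within the cap, no reduction.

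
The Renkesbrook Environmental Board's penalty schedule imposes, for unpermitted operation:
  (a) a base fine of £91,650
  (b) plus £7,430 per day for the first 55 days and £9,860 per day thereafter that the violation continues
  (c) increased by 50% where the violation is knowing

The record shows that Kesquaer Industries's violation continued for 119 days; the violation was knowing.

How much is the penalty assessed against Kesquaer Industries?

First 55 days: 55 × £7,430 = £408,650
Remaining days: (119 − 55) × £9,860 = £631,040
Per-day component: £408,650 + £631,040 = £1,039,690
Base plus per-day: £91,650 + £1,039,690 = £1,131,340
Enhancement: 50% of £1,131,340 = £565,670
Enhanced fine: £1,131,340 + £565,670 = £1,697,010

£1,697,010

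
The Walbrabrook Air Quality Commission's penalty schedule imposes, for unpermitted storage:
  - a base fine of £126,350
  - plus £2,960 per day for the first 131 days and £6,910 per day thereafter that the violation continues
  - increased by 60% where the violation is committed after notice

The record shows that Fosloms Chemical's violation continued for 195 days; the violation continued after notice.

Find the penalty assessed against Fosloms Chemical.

First 131 days: 131 × £2,960 = £387,760
Remaining days: (195 − 131) × £6,910 = £442,240
Per-day component: £387,760 + £442,240 = £830,000
Base plus per-day: £126,350 + £830,000 = £956,350
Enhancement: 60% of £956,350 = £573,810
Enhanced fine: £956,350 + £573,810 = £1,530,160

£1,530,160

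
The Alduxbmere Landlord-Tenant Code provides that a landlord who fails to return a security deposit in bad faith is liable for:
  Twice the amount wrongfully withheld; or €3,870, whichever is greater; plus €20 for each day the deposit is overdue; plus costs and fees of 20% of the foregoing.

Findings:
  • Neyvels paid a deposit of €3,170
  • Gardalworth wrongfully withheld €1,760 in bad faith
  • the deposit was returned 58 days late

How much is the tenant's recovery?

Doubled: 2 × €1,760 = €3,520
Minimum €3,870: €3,520 is below the minimum → €3,870
Late-return penalty: 58 × €20 = €1,160
Damages plus late penalty: €3,870 + €1,160 = €5,030
Costs and fees: 20% of €5,030 = €1,006
Total recovery: €5,030 + €1,006 = €6,036

€6,036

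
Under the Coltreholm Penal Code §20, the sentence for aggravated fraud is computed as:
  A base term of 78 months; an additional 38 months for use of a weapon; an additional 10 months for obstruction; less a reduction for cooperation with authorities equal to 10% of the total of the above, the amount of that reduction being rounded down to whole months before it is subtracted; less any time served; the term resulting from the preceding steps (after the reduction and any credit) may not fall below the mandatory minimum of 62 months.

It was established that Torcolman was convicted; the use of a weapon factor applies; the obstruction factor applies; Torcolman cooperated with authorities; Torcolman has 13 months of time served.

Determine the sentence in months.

101 months

Use of a weapon enhancement: +38 months
Obstruction enhancement: +10 months
Adjusted term: 78 months + 38 months + 10 months = 126 months
Cooperation with authorities reduction: 10% of 126 months = 12 months (rounded down)
After reduction: 126 − 12 = 114 months
Less time served: 114 months − 13 months = 101 months
Minimum 62 months: 101 months meets the minimum, no increase.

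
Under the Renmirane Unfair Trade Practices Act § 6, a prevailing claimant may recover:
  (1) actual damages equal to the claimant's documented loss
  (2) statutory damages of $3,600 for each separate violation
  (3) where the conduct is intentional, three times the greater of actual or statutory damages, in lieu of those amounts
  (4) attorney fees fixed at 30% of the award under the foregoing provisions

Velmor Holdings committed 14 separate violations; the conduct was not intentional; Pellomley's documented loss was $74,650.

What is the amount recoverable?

Statutory damages: 14 × $3,600 = $50,400
Conduct not intentional: the in-lieu enhancement does not apply.
Actual plus statutory damages: $74,650 + $50,400 = $125,050
Attorney fees: 30% of $125,050 = $37,515
Total recovery: $125,050 + $37,515 = $162,565

$162,565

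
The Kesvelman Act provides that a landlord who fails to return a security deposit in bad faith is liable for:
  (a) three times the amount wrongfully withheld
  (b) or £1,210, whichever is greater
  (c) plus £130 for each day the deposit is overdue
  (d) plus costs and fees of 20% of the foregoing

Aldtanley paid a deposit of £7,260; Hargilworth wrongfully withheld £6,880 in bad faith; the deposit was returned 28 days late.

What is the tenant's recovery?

£29,136

Trebled: 3 × £6,880 = £20,640
Minimum £1,210: £20,640 meets the minimum, no increase.
Late-return penalty: 28 × £130 = £3,640
Damages plus late penalty: £20,640 + £3,640 = £24,280
Costs and fees: 20% of £24,280 = £4,856
Total recovery: £24,280 + £4,856 = £29,136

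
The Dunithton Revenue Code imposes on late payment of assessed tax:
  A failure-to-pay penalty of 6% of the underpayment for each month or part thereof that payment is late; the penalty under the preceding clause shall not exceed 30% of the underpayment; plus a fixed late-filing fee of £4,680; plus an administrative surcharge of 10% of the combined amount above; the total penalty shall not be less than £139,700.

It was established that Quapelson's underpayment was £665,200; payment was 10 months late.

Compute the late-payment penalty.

£224,664

Accrued rate: 6% × 10 = 60%, capped at 30% → 30%
Failure-to-pay penalty: 30% of £665,200 = £199,560
Penalty before surcharge: £199,560 + £4,680 = £204,240
Administrative surcharge: 10% of £204,240 = £20,424
Total penalty: £204,240 + £20,424 = £224,664
Minimum £139,700: £224,664 meets the minimum, no increase.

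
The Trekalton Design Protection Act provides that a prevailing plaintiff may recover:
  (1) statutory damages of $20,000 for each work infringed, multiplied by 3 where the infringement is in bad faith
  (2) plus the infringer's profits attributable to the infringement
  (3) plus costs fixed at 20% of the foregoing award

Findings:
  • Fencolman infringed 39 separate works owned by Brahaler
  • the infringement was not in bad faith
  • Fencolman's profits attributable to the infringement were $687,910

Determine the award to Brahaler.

Statutory damages: 39 × $20,000 = $780,000
Infringement not in bad faith: no ×3 enhancement.
Combined award: $780,000 + $687,910 = $1,467,910
Costs: 20% of $1,467,910 = $293,582
Award plus costs: $1,467,910 + $293,582 = $1,761,492

Award: $1,761,492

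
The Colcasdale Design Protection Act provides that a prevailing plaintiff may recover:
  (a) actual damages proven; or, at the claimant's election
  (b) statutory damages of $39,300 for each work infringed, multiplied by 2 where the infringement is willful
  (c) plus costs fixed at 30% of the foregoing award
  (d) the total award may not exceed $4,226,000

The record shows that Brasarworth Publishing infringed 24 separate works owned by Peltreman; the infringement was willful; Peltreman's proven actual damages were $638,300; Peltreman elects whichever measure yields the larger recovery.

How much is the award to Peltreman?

Statutory damages: 24 × $39,300 = $943,200
Doubled: 2 × $943,200 = $1,886,400
Greater of actual damages ($638,300) or enhanced statutory damages ($1,886,400): $1,886,400
Costs: 30% of $1,886,400 = $565,920
Award plus costs: $1,886,400 + $565,920 = $2,452,320
Cap at $4,226,000: $2,452,320 is within the cap, no reduction.

$2,452,320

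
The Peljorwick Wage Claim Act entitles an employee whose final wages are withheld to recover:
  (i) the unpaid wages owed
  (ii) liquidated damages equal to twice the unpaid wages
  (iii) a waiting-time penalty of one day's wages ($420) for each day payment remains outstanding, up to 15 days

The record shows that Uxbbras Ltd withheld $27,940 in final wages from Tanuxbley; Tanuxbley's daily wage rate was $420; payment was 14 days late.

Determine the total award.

Doubled: 2 × $27,940 = $55,880
Penalty days: min(14, 15) = 14
Waiting-time penalty: 14 × $420 = $5,880
Total award: $27,940 + $55,880 + $5,880 = $89,700

$89,700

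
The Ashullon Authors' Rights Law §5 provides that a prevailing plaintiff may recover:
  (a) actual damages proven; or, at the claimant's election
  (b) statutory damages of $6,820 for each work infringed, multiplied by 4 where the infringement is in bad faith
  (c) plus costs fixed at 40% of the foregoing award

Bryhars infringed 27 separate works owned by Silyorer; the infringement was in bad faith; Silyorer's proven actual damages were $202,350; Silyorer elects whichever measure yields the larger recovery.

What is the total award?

Statutory damages: 27 × $6,820 = $184,140
Multiplied by 4: 4 × $184,140 = $736,560
Greater of actual damages ($202,350) or enhanced statutory damages ($736,560): $736,560
Costs: 40% of $736,560 = $294,624
Award plus costs: $736,560 + $294,624 = $1,031,184

Award: $1,031,184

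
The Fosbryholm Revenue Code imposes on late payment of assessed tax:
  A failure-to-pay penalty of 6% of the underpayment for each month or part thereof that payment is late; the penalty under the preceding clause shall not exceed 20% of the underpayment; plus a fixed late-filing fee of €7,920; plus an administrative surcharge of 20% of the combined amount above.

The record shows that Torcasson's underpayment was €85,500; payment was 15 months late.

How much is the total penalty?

Accrued rate: 6% × 15 = 90%, capped at 20% → 20%
Failure-to-pay penalty: 20% of €85,500 = €17,100
Penalty before surcharge: €17,100 + €7,920 = €25,020
Administrative surcharge: 20% of €25,020 = €5,004
Total penalty: €25,020 + €5,004 = €30,024

€30,024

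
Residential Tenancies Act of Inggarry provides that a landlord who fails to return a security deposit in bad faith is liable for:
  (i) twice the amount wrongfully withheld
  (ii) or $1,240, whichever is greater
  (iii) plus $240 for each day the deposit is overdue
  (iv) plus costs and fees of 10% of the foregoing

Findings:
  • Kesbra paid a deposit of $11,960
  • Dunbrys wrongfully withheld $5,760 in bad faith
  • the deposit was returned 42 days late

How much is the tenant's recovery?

$23,760

Doubled: 2 × $5,760 = $11,520
Minimum $1,240: $11,520 meets the minimum, no increase.
Late-return penalty: 42 × $240 = $10,080
Damages plus late penalty: $11,520 + $10,080 = $21,600
Costs and fees: 10% of $21,600 = $2,160
Total recovery: $21,600 + $2,160 = $23,760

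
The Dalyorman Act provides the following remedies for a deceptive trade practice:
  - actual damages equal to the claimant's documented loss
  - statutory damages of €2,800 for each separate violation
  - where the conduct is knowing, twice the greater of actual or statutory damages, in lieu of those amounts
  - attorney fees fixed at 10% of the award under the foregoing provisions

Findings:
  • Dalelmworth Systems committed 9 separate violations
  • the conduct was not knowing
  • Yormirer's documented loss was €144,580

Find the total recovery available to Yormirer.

Statutory damages: 9 × €2,800 = €25,200
Conduct not knowing: the in-lieu enhancement does not apply.
Actual plus statutory damages: €144,580 + €25,200 = €169,780
Attorney fees: 10% of €169,780 = €16,978
Total recovery: €169,780 + €16,978 = €186,758

€186,758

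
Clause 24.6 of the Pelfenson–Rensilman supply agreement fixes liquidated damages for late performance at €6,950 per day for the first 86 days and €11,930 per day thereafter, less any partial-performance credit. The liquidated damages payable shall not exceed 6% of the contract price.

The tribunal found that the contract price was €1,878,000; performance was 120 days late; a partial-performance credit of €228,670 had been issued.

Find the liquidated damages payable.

Liquidated damages: €112,680

First 86 days: 86 × €6,950 = €597,700
Remaining days: (120 − 86) × €11,930 = €405,620
Accrued per-day damages: €597,700 + €405,620 = €1,003,320
Less partial-performance credit: €1,003,320 − €228,670 = €774,650
Cap: 6% of €1,878,000 = €112,680
Cap at €112,680: €774,650 exceeds the cap → €112,680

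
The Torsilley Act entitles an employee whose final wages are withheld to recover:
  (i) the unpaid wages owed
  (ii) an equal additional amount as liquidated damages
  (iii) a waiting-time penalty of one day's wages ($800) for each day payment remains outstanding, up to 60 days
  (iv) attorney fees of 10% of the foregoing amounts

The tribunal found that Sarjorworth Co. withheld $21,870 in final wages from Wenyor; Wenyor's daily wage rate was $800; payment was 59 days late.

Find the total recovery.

Liquidated damages (equal amount): $21,870
Penalty days: min(59, 60) = 59
Waiting-time penalty: 59 × $800 = $47,200
Subtotal: $21,870 + $21,870 + $47,200 = $90,940
Attorney fees: 10% of $90,940 = $9,094
Total award: $90,940 + $9,094 = $100,034

$100,034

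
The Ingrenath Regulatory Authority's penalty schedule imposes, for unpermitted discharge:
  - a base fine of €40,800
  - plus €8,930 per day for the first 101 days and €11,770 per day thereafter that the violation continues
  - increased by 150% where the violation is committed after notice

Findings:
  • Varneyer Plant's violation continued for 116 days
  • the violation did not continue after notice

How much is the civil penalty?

€1,119,280

First 101 days: 101 × €8,930 = €901,930
Remaining days: (116 − 101) × €11,770 = €176,550
Per-day component: €901,930 + €176,550 = €1,078,480
Base plus per-day: €40,800 + €1,078,480 = €1,119,280
The violation did not continue after notice: no 150% increase.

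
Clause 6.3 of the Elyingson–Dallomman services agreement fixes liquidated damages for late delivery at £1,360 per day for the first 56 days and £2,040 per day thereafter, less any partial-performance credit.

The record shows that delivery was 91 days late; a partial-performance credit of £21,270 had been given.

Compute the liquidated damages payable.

First 56 days: 56 × £1,360 = £76,160
Remaining days: (91 − 56) × £2,040 = £71,400
Accrued per-day damages: £76,160 + £71,400 = £147,560
Less partial-performance credit: £147,560 − £21,270 = £126,290

£126,290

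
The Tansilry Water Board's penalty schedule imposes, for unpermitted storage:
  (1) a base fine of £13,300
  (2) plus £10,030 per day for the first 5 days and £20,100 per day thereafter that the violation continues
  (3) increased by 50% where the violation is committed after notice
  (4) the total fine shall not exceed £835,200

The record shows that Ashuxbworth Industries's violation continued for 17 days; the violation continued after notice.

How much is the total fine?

First 5 days: 5 × £10,030 = £50,150
Remaining days: (17 − 5) × £20,100 = £241,200
Per-day component: £50,150 + £241,200 = £291,350
Base plus per-day: £13,300 + £291,350 = £304,650
Enhancement: 50% of £304,650 = £152,325
Enhanced fine: £304,650 + £152,325 = £456,975
Cap at £835,200: £456,975 is within the cap, no reduction.

£456,975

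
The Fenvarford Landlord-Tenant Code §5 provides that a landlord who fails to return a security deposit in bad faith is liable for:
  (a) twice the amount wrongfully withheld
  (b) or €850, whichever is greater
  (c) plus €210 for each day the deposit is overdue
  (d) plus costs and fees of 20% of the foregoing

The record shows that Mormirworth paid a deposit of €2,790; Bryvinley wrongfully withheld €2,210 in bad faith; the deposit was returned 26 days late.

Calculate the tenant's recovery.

Doubled: 2 × €2,210 = €4,420
Minimum €850: €4,420 meets the minimum, no increase.
Late-return penalty: 26 × €210 = €5,460
Damages plus late penalty: €4,420 + €5,460 = €9,880
Costs and fees: 20% of €9,880 = €1,976
Total recovery: €9,880 + €1,976 = €11,856

€11,856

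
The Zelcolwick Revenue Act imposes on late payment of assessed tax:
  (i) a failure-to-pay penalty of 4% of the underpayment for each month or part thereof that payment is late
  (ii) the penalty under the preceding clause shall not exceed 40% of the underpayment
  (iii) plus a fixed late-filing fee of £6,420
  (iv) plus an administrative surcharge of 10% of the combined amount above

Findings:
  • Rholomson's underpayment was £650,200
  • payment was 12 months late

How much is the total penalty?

£293,150

Accrued rate: 4% × 12 = 48%, capped at 40% → 40%
Failure-to-pay penalty: 40% of £650,200 = £260,080
Penalty before surcharge: £260,080 + £6,420 = £266,500
Administrative surcharge: 10% of £266,500 = £26,650
Total penalty: £266,500 + £26,650 = £293,150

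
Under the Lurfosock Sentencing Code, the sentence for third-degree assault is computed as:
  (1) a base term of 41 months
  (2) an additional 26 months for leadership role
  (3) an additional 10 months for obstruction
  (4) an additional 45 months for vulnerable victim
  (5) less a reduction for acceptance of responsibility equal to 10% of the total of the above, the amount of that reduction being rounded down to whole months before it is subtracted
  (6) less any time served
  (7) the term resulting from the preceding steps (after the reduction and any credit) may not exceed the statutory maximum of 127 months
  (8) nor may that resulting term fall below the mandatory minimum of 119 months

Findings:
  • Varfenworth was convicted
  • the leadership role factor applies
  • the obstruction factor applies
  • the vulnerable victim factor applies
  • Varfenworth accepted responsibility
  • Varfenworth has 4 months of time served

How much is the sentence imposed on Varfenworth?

Leadership role enhancement: +26 months
Obstruction enhancement: +10 months
Vulnerable victim enhancement: +45 months
Adjusted term: 41 months + 26 months + 10 months + 45 months = 122 months
Acceptance of responsibility reduction: 10% of 122 months = 12 months (rounded down)
After reduction: 122 − 12 = 110 months
Less time served: 110 months − 4 months = 106 months
Cap at 127 months: 106 months is within the cap, no reduction.
Minimum 119 months: 106 months is below the minimum → 119 months

119 months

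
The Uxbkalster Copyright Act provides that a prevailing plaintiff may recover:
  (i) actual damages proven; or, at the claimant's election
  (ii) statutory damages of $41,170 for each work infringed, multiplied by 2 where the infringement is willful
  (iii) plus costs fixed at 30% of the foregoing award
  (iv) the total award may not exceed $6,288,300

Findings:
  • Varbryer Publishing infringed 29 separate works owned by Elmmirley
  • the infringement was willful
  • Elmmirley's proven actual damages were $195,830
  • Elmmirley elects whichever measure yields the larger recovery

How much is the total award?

$3,104,218

Statutory damages: 29 × $41,170 = $1,193,930
Doubled: 2 × $1,193,930 = $2,387,860
Greater of actual damages ($195,830) or enhanced statutory damages ($2,387,860): $2,387,860
Costs: 30% of $2,387,860 = $716,358
Award plus costs: $2,387,860 + $716,358 = $3,104,218
Cap at $6,288,300: $3,104,218 is within the cap, no reduction.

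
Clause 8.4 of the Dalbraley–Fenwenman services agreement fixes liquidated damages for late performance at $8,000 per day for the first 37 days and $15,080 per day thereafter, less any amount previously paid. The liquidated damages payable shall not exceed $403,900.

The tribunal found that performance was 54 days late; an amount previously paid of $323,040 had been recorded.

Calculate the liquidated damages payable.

First 37 days: 37 × $8,000 = $296,000
Remaining days: (54 − 37) × $15,080 = $256,360
Accrued per-day damages: $296,000 + $256,360 = $552,360
Less amount previously paid: $552,360 − $323,040 = $229,320
Cap at $403,900: $229,320 is within the cap, no reduction.

$229,320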